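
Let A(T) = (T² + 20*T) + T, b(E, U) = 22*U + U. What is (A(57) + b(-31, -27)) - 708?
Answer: 3117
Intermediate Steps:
b(E, U) = 23*U
A(T) = T² + 21*T
(A(57) + b(-31, -27)) - 708 = (57*(21 + 57) + 23*(-27)) - 708 = (57*78 - 621) - 708 = (4446 - 621) - 708 = 3825 - 708 = 3117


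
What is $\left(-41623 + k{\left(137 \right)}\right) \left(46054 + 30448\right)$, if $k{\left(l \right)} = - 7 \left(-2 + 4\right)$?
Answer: $-3185313774$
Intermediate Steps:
$k{\left(l \right)} = -14$ ($k{\left(l \right)} = \left(-7\right) 2 = -14$)
$\left(-41623 + k{\left(137 \right)}\right) \left(46054 + 30448\right) = \left(-41623 - 14\right) \left(46054 + 30448\right) = \left(-41637\right) 76502 = -3185313774$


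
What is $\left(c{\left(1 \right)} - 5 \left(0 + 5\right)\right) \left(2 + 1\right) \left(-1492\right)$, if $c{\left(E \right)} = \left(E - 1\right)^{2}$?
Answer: $111900$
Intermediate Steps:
$c{\left(E \right)} = \left(-1 + E\right)^{2}$
$\left(c{\left(1 \right)} - 5 \left(0 + 5\right)\right) \left(2 + 1\right) \left(-1492\right) = \left(\left(-1 + 1\right)^{2} - 5 \left(0 + 5\right)\right) \left(2 + 1\right) \left(-1492\right) = \left(0^{2} - 25\right) 3 \left(-1492\right) = \left(0 - 25\right) 3 \left(-1492\right) = \left(-25\right) 3 \left(-1492\right) = \left(-75\right) \left(-1492\right) = 111900$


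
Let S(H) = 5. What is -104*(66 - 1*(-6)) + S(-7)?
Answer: -7483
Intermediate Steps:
-104*(66 - 1*(-6)) + S(-7) = -104*(66 - 1*(-6)) + 5 = -104*(66 + 6) + 5 = -104*72 + 5 = -7488 + 5 = -7483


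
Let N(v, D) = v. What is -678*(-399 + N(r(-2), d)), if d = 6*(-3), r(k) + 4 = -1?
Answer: 273912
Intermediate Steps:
r(k) = -5 (r(k) = -4 - 1 = -5)
d = -18
-678*(-399 + N(r(-2), d)) = -678*(-399 - 5) = -678*(-404) = 273912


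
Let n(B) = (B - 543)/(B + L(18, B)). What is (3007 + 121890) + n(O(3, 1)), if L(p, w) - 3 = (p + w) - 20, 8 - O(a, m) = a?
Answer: 1373329/11 ≈ 1.2485e+5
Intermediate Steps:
O(a, m) = 8 - a
L(p, w) = -17 + p + w (L(p, w) = 3 + ((p + w) - 20) = 3 + (-20 + p + w) = -17 + p + w)
n(B) = (-543 + B)/(1 + 2*B) (n(B) = (B - 543)/(B + (-17 + 18 + B)) = (-543 + B)/(B + (1 + B)) = (-543 + B)/(1 + 2*B))
(3007 + 121890) + n(O(3, 1)) = (3007 + 121890) + (-543 + (8 - 1*3))/(1 + 2*(8 - 1*3)) = 124897 + (-543 + (8 - 3))/(1 + 2*(8 - 3)) = 124897 + (-543 + 5)/(1 + 2*5) = 124897 - 538/(1 + 10) = 124897 - 538/11 = 1373329/11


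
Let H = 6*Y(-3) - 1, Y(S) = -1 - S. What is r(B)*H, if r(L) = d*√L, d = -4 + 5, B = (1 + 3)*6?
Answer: 22*√6 ≈ 53.889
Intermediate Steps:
B = 24 (B = 4*6 = 24)
d = 1
H = 11 (H = 6*(-1 - 1*(-3)) - 1 = 6*(-1 + 3) - 1 = 6*2 - 1 = 12 - 1 = 11)
r(L) = √L (r(L) = 1*√L = √L)
r(B)*H = √24*11 = (2*√6)*11 = 22*√6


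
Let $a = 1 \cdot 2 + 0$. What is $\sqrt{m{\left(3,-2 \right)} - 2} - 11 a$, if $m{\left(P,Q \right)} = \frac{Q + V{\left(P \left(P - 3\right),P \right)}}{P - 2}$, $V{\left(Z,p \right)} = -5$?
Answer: $-22 + 3 i \approx -22.0 + 3.0 i$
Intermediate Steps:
$a = 2$ ($a = 2 + 0 = 2$)
$m{\left(P,Q \right)} = \frac{-5 + Q}{-2 + P}$ ($m{\left(P,Q \right)} = \frac{Q - 5}{P - 2} = \frac{-5 + Q}{-2 + P}$)
$\sqrt{m{\left(3,-2 \right)} - 2} - 11 a = \sqrt{\frac{-5 - 2}{-2 + 3} - 2} - 22 = \sqrt{1^{-1} \left(-7\right) - 2} - 22 = \sqrt{1 \left(-7\right) - 2} - 22 = \sqrt{-7 - 2} - 22 = \sqrt{-9} - 22 = 3 i - 22 = -22 + 3 i$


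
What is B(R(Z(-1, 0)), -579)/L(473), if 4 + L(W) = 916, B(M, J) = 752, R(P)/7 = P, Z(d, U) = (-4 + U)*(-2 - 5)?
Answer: 47/57 ≈ 0.82456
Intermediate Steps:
Z(d, U) = 28 - 7*U (Z(d, U) = (-4 + U)*(-7) = 28 - 7*U)
R(P) = 7*P
L(W) = 912 (L(W) = -4 + 916 = 912)
B(R(Z(-1, 0)), -579)/L(473) = 752/912 = 752*(1/912) = 47/57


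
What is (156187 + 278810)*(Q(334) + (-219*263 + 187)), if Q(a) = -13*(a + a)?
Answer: -28750691718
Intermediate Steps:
Q(a) = -26*a
(156187 + 278810)*(Q(334) + (-219*263 + 187)) = (156187 + 278810)*(-26*334 + (-219*263 + 187)) = 434997*(-8684 + (-57597 + 187)) = 434997*(-8684 - 57410) = 434997*(-66094) = -28750691718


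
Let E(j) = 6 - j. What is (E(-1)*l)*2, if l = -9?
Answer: -126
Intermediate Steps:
(E(-1)*l)*2 = ((6 - 1*(-1))*(-9))*2 = ((6 + 1)*(-9))*2 = (7*(-9))*2 = -63*2 = -126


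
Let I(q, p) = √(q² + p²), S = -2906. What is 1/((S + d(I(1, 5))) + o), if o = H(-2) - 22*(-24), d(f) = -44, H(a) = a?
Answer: -1/2424 ≈ -0.00041254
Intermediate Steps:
I(q, p) = √(p² + q²)
o = 526 (o = -2 - 22*(-24) = -2 + 528 = 526)
1/((S + d(I(1, 5))) + o) = 1/((-2906 - 44) + 526) = 1/(-2950 + 526) = 1/(-2424) = -1/2424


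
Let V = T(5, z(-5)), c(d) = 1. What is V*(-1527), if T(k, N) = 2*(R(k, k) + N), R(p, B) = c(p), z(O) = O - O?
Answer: -3054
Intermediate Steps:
z(O) = 0
R(p, B) = 1
T(k, N) = 2 + 2*N (T(k, N) = 2*(1 + N) = 2 + 2*N)
V = 2 (V = 2 + 2*0 = 2 + 0 = 2)
V*(-1527) = 2*(-1527) = -3054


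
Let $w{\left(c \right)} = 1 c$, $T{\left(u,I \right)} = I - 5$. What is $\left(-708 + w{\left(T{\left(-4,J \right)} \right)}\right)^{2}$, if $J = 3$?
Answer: $504100$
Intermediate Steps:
$T{\left(u,I \right)} = -5 + I$ ($T{\left(u,I \right)} = I - 5 = -5 + I$)
$w{\left(c \right)} = c$
$\left(-708 + w{\left(T{\left(-4,J \right)} \right)}\right)^{2} = \left(-708 + \left(-5 + 3\right)\right)^{2} = \left(-708 - 2\right)^{2} = \left(-710\right)^{2} = 504100$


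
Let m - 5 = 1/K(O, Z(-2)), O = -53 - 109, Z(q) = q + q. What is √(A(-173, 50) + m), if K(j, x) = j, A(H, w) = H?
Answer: I*√54434/18 ≈ 12.962*I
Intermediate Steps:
Z(q) = 2*q
O = -162
m = 809/162 (m = 5 + 1/(-162) = 5 - 1/162 = 809/162 ≈ 4.9938)
√(A(-173, 50) + m) = √(-173 + 809/162) = √(-27217/162) = I*√54434/18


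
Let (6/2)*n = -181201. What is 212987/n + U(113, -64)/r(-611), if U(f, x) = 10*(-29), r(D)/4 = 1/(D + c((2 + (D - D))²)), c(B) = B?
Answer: 15947128093/362402 ≈ 44004.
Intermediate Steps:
n = -181201/3 (n = (⅓)*(-181201) = -181201/3 ≈ -60400.)
r(D) = 4/(4 + D) (r(D) = 4/(D + (2 + (D - D))²) = 4/(D + (2 + 0)²) = 4/(D + 2²) = 4/(D + 4) = 4/(4 + D))
U(f, x) = -290
212987/n + U(113, -64)/r(-611) = 212987/(-181201/3) - 290/(4/(4 - 611)) = 212987*(-3/181201) - 290/(4/(-607)) = -638961/181201 - 290/(4*(-1/607)) = -638961/181201 - 290/(-4/607) = -638961/181201 - 290*(-607/4) = -638961/181201 + 88015/2 = 15947128093/362402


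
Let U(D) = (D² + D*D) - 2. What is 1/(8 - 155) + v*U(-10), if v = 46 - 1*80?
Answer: -989605/147 ≈ -6732.0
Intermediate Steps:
v = -34 (v = 46 - 80 = -34)
U(D) = -2 + 2*D² (U(D) = (D² + D²) - 2 = 2*D² - 2 = -2 + 2*D²)
1/(8 - 155) + v*U(-10) = 1/(8 - 155) - 34*(-2 + 2*(-10)²) = 1/(-147) - 34*(-2 + 2*100) = -1/147 - 34*(-2 + 200) = -1/147 - 34*198 = -1/147 - 6732 = -989605/147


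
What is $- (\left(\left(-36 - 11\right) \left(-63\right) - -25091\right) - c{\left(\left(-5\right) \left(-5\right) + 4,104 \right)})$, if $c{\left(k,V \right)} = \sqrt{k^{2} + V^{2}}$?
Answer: $-28052 + \sqrt{11657} \approx -27944.0$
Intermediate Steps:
$c{\left(k,V \right)} = \sqrt{V^{2} + k^{2}}$
$- (\left(\left(-36 - 11\right) \left(-63\right) - -25091\right) - c{\left(\left(-5\right) \left(-5\right) + 4,104 \right)}) = - (\left(\left(-36 - 11\right) \left(-63\right) - -25091\right) - \sqrt{104^{2} + \left(\left(-5\right) \left(-5\right) + 4\right)^{2}}) = - (\left(\left(-47\right) \left(-63\right) + 25091\right) - \sqrt{10816 + \left(25 + 4\right)^{2}}) = - (\left(2961 + 25091\right) - \sqrt{10816 + 29^{2}}) = - (28052 - \sqrt{10816 + 841}) = - (28052 - \sqrt{11657}) = -28052 + \sqrt{11657}$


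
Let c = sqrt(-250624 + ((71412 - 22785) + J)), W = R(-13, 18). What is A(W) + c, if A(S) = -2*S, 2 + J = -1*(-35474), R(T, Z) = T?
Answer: 26 + 5*I*sqrt(6661) ≈ 26.0 + 408.07*I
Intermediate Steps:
W = -13
J = 35472 (J = -2 - 1*(-35474) = -2 + 35474 = 35472)
c = 5*I*sqrt(6661) (c = sqrt(-250624 + ((71412 - 22785) + 35472)) = sqrt(-250624 + (48627 + 35472)) = sqrt(-250624 + 84099) = sqrt(-166525) = 5*I*sqrt(6661) ≈ 408.07*I)
A(W) + c = -2*(-13) + 5*I*sqrt(6661) = 26 + 5*I*sqrt(6661)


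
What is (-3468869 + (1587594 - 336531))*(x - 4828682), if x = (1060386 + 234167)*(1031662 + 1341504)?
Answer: -6813508853744081496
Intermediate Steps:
x = 3072189164798 (x = 1294553*2373166 = 3072189164798)
(-3468869 + (1587594 - 336531))*(x - 4828682) = (-3468869 + (1587594 - 336531))*(3072189164798 - 4828682) = (-3468869 + 1251063)*3072184336116 = -2217806*3072184336116 = -6813508853744081496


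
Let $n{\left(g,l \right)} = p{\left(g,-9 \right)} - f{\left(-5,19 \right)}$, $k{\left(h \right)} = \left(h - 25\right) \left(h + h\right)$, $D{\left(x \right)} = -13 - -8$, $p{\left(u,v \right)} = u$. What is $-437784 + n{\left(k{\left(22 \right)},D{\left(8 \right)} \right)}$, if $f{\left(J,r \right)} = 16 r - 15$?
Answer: $-438205$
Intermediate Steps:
$f{\left(J,r \right)} = -15 + 16 r$
$D{\left(x \right)} = -5$ ($D{\left(x \right)} = -13 + 8 = -5$)
$k{\left(h \right)} = 2 h \left(-25 + h\right)$ ($k{\left(h \right)} = \left(-25 + h\right) 2 h = 2 h \left(-25 + h\right)$)
$n{\left(g,l \right)} = -289 + g$ ($n{\left(g,l \right)} = g - \left(-15 + 16 \cdot 19\right) = g - \left(-15 + 304\right) = g - 289 = -289 + g$)
$-437784 + n{\left(k{\left(22 \right)},D{\left(8 \right)} \right)} = -437784 - \left(289 - 44 \left(-25 + 22\right)\right) = -437784 - \left(289 - -132\right) = -437784 - 421 = -438205$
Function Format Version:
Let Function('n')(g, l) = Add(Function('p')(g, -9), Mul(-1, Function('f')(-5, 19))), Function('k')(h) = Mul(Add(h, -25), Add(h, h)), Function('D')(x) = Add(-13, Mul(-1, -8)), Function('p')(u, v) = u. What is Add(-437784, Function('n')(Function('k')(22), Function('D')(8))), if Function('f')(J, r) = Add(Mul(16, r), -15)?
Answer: -438205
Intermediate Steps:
Function('f')(J, r) = Add(-15, Mul(16, r))
Function('D')(x) = -5 (Function('D')(x) = Add(-13, 8) = -5)
Function('k')(h) = Mul(2, h, Add(-25, h)) (Function('k')(h) = Mul(Add(-25, h), Mul(2, h)) = Mul(2, h, Add(-25, h)))
Function('n')(g, l) = Add(-289, g) (Function('n')(g, l) = Add(g, Mul(-1, Add(-15, Mul(16, 19)))) = Add(g, Mul(-1, Add(-15, 304))) = Add(g, Mul(-1, 289)) = Add(g, -289) = Add(-289, g))
Add(-437784, Function('n')(Function('k')(22), Function('D')(8))) = Add(-437784, Add(-289, Mul(2, 22, Add(-25, 22)))) = Add(-437784, Add(-289, Mul(2, 22, -3))) = Add(-437784, Add(-289, -132)) = Add(-437784, -421) = -438205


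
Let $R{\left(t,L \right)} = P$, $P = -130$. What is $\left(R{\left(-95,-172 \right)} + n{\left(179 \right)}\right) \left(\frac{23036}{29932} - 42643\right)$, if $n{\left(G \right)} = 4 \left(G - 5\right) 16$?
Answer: $- \frac{3511924460860}{7483} \approx -4.6932 \cdot 10^{8}$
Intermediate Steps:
$n{\left(G \right)} = -320 + 64 G$ ($n{\left(G \right)} = 4 \left(-5 + G\right) 16 = \left(-20 + 4 G\right) 16 = -320 + 64 G$)
$R{\left(t,L \right)} = -130$
$\left(R{\left(-95,-172 \right)} + n{\left(179 \right)}\right) \left(\frac{23036}{29932} - 42643\right) = \left(-130 + \left(-320 + 64 \cdot 179\right)\right) \left(\frac{23036}{29932} - 42643\right) = \left(-130 + \left(-320 + 11456\right)\right) \left(23036 \cdot \frac{1}{29932} - 42643\right) = \left(-130 + 11136\right) \left(\frac{5759}{7483} - 42643\right) = 11006 \left(- \frac{319091810}{7483}\right) = - \frac{3511924460860}{7483}$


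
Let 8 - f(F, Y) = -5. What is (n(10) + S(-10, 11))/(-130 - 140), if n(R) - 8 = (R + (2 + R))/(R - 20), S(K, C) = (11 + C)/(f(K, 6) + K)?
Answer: -197/4050 ≈ -0.048642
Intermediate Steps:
f(F, Y) = 13 (f(F, Y) = 8 - 1*(-5) = 8 + 5 = 13)
S(K, C) = (11 + C)/(13 + K)
n(R) = 8 + (2 + 2*R)/(-20 + R) (n(R) = 8 + (R + (2 + R))/(R - 20) = 8 + (2 + 2*R)/(-20 + R))
(n(10) + S(-10, 11))/(-130 - 140) = (2*(-79 + 5*10)/(-20 + 10) + (11 + 11)/(13 - 10))/(-130 - 140) = (2*(-79 + 50)/(-10) + 22/3)/(-270) = (2*(-⅒)*(-29) + (⅓)*22)*(-1/270) = (29/5 + 22/3)*(-1/270) = (197/15)*(-1/270) = -197/4050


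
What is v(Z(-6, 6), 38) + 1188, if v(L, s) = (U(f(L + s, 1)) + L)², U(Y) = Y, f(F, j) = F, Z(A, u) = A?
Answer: 1864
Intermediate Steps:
v(L, s) = (s + 2*L)² (v(L, s) = ((L + s) + L)² = (s + 2*L)²)
v(Z(-6, 6), 38) + 1188 = (38 + 2*(-6))² + 1188 = (38 - 12)² + 1188 = 26² + 1188 = 676 + 1188 = 1864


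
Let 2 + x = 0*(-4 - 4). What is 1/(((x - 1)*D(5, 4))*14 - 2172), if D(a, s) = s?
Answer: -1/2340 ≈ -0.00042735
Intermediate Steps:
x = -2 (x = -2 + 0*(-4 - 4) = -2 + 0*(-8) = -2 + 0 = -2)
1/(((x - 1)*D(5, 4))*14 - 2172) = 1/(((-2 - 1)*4)*14 - 2172) = 1/(-3*4*14 - 2172) = 1/(-12*14 - 2172) = 1/(-168 - 2172) = 1/(-2340) = -1/2340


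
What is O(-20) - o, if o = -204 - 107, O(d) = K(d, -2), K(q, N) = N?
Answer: 309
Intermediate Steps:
O(d) = -2
o = -311
O(-20) - o = -2 - 1*(-311) = -2 + 311 = 309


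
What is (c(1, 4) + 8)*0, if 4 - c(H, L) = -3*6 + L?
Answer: 0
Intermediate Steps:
c(H, L) = 22 - L (c(H, L) = 4 - (-3*6 + L) = 4 - (-18 + L) = 4 + (18 - L) = 22 - L)
(c(1, 4) + 8)*0 = ((22 - 1*4) + 8)*0 = ((22 - 4) + 8)*0 = (18 + 8)*0 = 26*0 = 0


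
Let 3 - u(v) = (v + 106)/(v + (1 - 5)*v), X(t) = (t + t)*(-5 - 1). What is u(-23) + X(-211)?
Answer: 174832/69 ≈ 2533.8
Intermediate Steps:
X(t) = -12*t (X(t) = (2*t)*(-6) = -12*t)
u(v) = 3 + (106 + v)/(3*v) (u(v) = 3 - (v + 106)/(v + (1 - 5)*v) = 3 - (106 + v)/(v - 4*v) = 3 - (106 + v)/((-3*v)) = 3 - (106 + v)*(-1/(3*v)) = 3 - (-1)*(106 + v)/(3*v) = 3 + (106 + v)/(3*v))
u(-23) + X(-211) = (⅔)*(53 + 5*(-23))/(-23) - 12*(-211) = (⅔)*(-1/23)*(53 - 115) + 2532 = (⅔)*(-1/23)*(-62) + 2532 = 124/69 + 2532 = 174832/69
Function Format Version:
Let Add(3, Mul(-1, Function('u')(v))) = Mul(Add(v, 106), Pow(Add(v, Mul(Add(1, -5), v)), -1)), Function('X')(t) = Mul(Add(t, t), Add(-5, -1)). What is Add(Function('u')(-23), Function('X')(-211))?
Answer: Rational(174832, 69) ≈ 2533.8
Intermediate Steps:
Function('X')(t) = Mul(-12, t) (Function('X')(t) = Mul(Mul(2, t), -6) = Mul(-12, t))
Function('u')(v) = Add(3, Mul(Rational(1, 3), Pow(v, -1), Add(106, v))) (Function('u')(v) = Add(3, Mul(-1, Mul(Add(v, 106), Pow(Add(v, Mul(Add(1, -5), v)), -1)))) = Add(3, Mul(-1, Mul(Add(106, v), Pow(Add(v, Mul(-4, v)), -1)))) = Add(3, Mul(-1, Mul(Add(106, v), Pow(Mul(-3, v), -1)))) = Add(3, Mul(-1, Mul(Add(106, v), Mul(Rational(-1, 3), Pow(v, -1))))) = Add(3, Mul(-1, Mul(Rational(-1, 3), Pow(v, -1), Add(106, v)))) = Add(3, Mul(Rational(1, 3), Pow(v, -1), Add(106, v))))
Add(Function('u')(-23), Function('X')(-211)) = Add(Mul(Rational(2, 3), Pow(-23, -1), Add(53, Mul(5, -23))), Mul(-12, -211)) = Add(Mul(Rational(2, 3), Rational(-1, 23), Add(53, -115)), 2532) = Add(Mul(Rational(2, 3), Rational(-1, 23), -62), 2532) = Add(Rational(124, 69), 2532) = Rational(174832, 69)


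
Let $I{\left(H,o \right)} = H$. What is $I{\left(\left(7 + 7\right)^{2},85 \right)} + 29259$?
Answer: $29455$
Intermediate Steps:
$I{\left(\left(7 + 7\right)^{2},85 \right)} + 29259 = \left(7 + 7\right)^{2} + 29259 = 14^{2} + 29259 = 196 + 29259 = 29455$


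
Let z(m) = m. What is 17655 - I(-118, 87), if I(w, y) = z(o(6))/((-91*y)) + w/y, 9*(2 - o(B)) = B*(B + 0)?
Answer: 139785371/7917 ≈ 17656.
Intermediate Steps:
o(B) = 2 - B²/9 (o(B) = 2 - B*(B + 0)/9 = 2 - B*B/9 = 2 - B²/9)
I(w, y) = 2/(91*y) + w/y (I(w, y) = (2 - ⅑*6²)/((-91*y)) + w/y = (2 - ⅑*36)*(-1/(91*y)) + w/y = (2 - 4)*(-1/(91*y)) + w/y = -(-2)/(91*y) + w/y = 2/(91*y) + w/y)
17655 - I(-118, 87) = 17655 - (2/91 - 118)/87 = 17655 - (-10736)/(87*91) = 17655 - 1*(-10736/7917) = 17655 + 10736/7917 = 139785371/7917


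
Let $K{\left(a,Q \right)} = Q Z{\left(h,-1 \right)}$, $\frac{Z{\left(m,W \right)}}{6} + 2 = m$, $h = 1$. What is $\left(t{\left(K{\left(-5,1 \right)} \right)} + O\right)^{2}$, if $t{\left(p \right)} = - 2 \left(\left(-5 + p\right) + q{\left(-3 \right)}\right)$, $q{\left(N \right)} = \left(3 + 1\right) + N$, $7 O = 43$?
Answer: $\frac{33489}{49} \approx 683.45$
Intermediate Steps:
$Z{\left(m,W \right)} = -12 + 6 m$
$O = \frac{43}{7}$ ($O = \frac{1}{7} \cdot 43 = \frac{43}{7} \approx 6.1429$)
$q{\left(N \right)} = 4 + N$
$K{\left(a,Q \right)} = - 6 Q$ ($K{\left(a,Q \right)} = Q \left(-12 + 6 \cdot 1\right) = Q \left(-12 + 6\right) = Q \left(-6\right) = - 6 Q$)
$t{\left(p \right)} = 8 - 2 p$ ($t{\left(p \right)} = - 2 \left(\left(-5 + p\right) + \left(4 - 3\right)\right) = - 2 \left(\left(-5 + p\right) + 1\right) = - 2 \left(-4 + p\right) = 8 - 2 p$)
$\left(t{\left(K{\left(-5,1 \right)} \right)} + O\right)^{2} = \left(\left(8 - 2 \left(\left(-6\right) 1\right)\right) + \frac{43}{7}\right)^{2} = \left(\left(8 - -12\right) + \frac{43}{7}\right)^{2} = \left(\left(8 + 12\right) + \frac{43}{7}\right)^{2} = \left(20 + \frac{43}{7}\right)^{2} = \left(\frac{183}{7}\right)^{2} = \frac{33489}{49}$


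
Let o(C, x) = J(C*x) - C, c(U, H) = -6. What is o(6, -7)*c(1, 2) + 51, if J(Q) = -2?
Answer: 99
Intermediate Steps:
o(C, x) = -2 - C
o(6, -7)*c(1, 2) + 51 = (-2 - 1*6)*(-6) + 51 = (-2 - 6)*(-6) + 51 = -8*(-6) + 51 = 48 + 51 = 99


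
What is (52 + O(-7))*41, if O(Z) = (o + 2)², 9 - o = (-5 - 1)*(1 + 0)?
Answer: 13981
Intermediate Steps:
o = 15 (o = 9 - (-5 - 1)*(1 + 0) = 9 - (-6) = 9 - 1*(-6) = 9 + 6 = 15)
O(Z) = 289 (O(Z) = (15 + 2)² = 17² = 289)
(52 + O(-7))*41 = (52 + 289)*41 = 341*41 = 13981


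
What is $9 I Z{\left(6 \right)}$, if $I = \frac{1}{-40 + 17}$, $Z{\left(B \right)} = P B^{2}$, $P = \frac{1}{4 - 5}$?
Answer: $\frac{324}{23} \approx 14.087$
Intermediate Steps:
$P = -1$ ($P = \frac{1}{-1} = -1$)
$Z{\left(B \right)} = - B^{2}$
$I = - \frac{1}{23}$ ($I = \frac{1}{-23} = - \frac{1}{23} \approx -0.043478$)
$9 I Z{\left(6 \right)} = 9 \left(- \frac{1}{23}\right) \left(- 6^{2}\right) = - \frac{9 \left(\left(-1\right) 36\right)}{23} = \left(- \frac{9}{23}\right) \left(-36\right) = \frac{324}{23}$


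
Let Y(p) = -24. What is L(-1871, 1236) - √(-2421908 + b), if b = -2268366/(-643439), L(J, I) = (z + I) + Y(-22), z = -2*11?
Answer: 1190 - I*√1002701745738412994/643439 ≈ 1190.0 - 1556.2*I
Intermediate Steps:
z = -22
L(J, I) = -46 + I (L(J, I) = (-22 + I) - 24 = -46 + I)
b = 2268366/643439 (b = -2268366*(-1/643439) = 2268366/643439 ≈ 3.5254)
L(-1871, 1236) - √(-2421908 + b) = (-46 + 1236) - √(-2421908 + 2268366/643439) = 1190 - √(-1558347793246/643439) = 1190 - I*√1002701745738412994/643439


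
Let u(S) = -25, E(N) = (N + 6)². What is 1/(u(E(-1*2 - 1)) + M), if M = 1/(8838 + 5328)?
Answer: -14166/354149 ≈ -0.040000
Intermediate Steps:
E(N) = (6 + N)²
M = 1/14166 ≈ 7.0592e-5
1/(u(E(-1*2 - 1)) + M) = 1/(-25 + 1/14166) = 1/(-354149/14166) = -14166/354149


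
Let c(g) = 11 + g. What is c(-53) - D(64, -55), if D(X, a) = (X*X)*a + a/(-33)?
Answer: 675709/3 ≈ 2.2524e+5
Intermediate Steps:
D(X, a) = -a/33 + a*X**2 (D(X, a) = X**2*a + a*(-1/33) = a*X**2 - a/33 = -a/33 + a*X**2)
c(-53) - D(64, -55) = (11 - 53) - (-55)*(-1/33 + 64**2) = -42 - (-55)*(-1/33 + 4096) = -42 - (-55)*135167/33 = -42 - 1*(-675835/3) = -42 + 675835/3 = 675709/3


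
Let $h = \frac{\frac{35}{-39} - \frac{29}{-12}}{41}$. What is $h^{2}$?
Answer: $\frac{6241}{4545424} \approx 0.001373$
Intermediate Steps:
$h = \frac{79}{2132}$ ($h = \left(35 \left(- \frac{1}{39}\right) - - \frac{29}{12}\right) \frac{1}{41} = \left(- \frac{35}{39} + \frac{29}{12}\right) \frac{1}{41} = \frac{79}{52} \cdot \frac{1}{41} = \frac{79}{2132} \approx 0.037054$)
$h^{2} = \left(\frac{79}{2132}\right)^{2} = \frac{6241}{4545424}$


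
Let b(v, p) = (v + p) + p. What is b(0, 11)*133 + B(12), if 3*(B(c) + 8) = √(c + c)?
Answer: 2918 + 2*√6/3 ≈ 2919.6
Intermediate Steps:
b(v, p) = v + 2*p (b(v, p) = (p + v) + p = v + 2*p)
B(c) = -8 + √2*√c/3 (B(c) = -8 + √(c + c)/3 = -8 + √(2*c)/3 = -8 + (√2*√c)/3 = -8 + √2*√c/3)
b(0, 11)*133 + B(12) = (0 + 2*11)*133 + (-8 + √2*√12/3) = (0 + 22)*133 + (-8 + √2*(2*√3)/3) = 22*133 + (-8 + 2*√6/3) = 2926 + (-8 + 2*√6/3) = 2918 + 2*√6/3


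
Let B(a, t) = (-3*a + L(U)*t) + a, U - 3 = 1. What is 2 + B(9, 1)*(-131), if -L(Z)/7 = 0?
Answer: 2360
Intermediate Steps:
U = 4 (U = 3 + 1 = 4)
L(Z) = 0 (L(Z) = -7*0 = 0)
B(a, t) = -2*a (B(a, t) = (-3*a + 0*t) + a = (-3*a + 0) + a = -3*a + a = -2*a)
2 + B(9, 1)*(-131) = 2 - 2*9*(-131) = 2 - 18*(-131) = 2 + 2358 = 2360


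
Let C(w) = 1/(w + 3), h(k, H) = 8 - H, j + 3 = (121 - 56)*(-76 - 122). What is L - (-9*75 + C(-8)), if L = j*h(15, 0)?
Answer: -511544/5 ≈ -1.0231e+5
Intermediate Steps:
j = -12873 (j = -3 + (121 - 56)*(-76 - 122) = -3 + 65*(-198) = -3 - 12870 = -12873)
C(w) = 1/(3 + w)
L = -102984 (L = -12873*(8 - 1*0) = -12873*(8 + 0) = -12873*8 = -102984)
L - (-9*75 + C(-8)) = -102984 - (-9*75 + 1/(3 - 8)) = -102984 - (-675 + 1/(-5)) = -102984 - (-675 - ⅕) = -102984 - 1*(-3376/5) = -102984 + 3376/5 = -511544/5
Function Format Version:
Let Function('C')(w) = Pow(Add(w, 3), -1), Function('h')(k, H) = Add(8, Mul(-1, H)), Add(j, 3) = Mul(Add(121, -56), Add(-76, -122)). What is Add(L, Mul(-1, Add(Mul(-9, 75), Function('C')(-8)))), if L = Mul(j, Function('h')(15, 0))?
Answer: Rational(-511544, 5) ≈ -1.0231e+5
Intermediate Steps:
j = -12873 (j = Add(-3, Mul(Add(121, -56), Add(-76, -122))) = Add(-3, Mul(65, -198)) = Add(-3, -12870) = -12873)
Function('C')(w) = Pow(Add(3, w), -1)
L = -102984 (L = Mul(-12873, Add(8, Mul(-1, 0))) = Mul(-12873, Add(8, 0)) = Mul(-12873, 8) = -102984)
Add(L, Mul(-1, Add(Mul(-9, 75), Function('C')(-8)))) = Add(-102984, Mul(-1, Add(Mul(-9, 75), Pow(Add(3, -8), -1)))) = Add(-102984, Mul(-1, Add(-675, Pow(-5, -1)))) = Add(-102984, Mul(-1, Add(-675, Rational(-1, 5)))) = Add(-102984, Mul(-1, Rational(-3376, 5))) = Add(-102984, Rational(3376, 5)) = Rational(-511544, 5)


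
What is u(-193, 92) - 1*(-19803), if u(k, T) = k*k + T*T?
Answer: 65516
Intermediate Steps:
u(k, T) = T**2 + k**2 (u(k, T) = k**2 + T**2 = T**2 + k**2)
u(-193, 92) - 1*(-19803) = (92**2 + (-193)**2) - 1*(-19803) = (8464 + 37249) + 19803 = 45713 + 19803 = 65516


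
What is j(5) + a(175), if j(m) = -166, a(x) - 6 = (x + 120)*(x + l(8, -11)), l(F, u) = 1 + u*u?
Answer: 87455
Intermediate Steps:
l(F, u) = 1 + u²
a(x) = 6 + (120 + x)*(122 + x) (a(x) = 6 + (x + 120)*(x + (1 + (-11)²)) = 6 + (120 + x)*(x + (1 + 121)) = 6 + (120 + x)*(x + 122) = 6 + (120 + x)*(122 + x))
j(5) + a(175) = -166 + (14646 + 175² + 242*175) = -166 + (14646 + 30625 + 42350) = -166 + 87621 = 87455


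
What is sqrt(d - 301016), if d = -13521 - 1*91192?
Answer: 9*I*sqrt(5009) ≈ 636.97*I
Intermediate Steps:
d = -104713 (d = -13521 - 91192 = -104713)
sqrt(d - 301016) = sqrt(-104713 - 301016) = sqrt(-405729) = 9*I*sqrt(5009)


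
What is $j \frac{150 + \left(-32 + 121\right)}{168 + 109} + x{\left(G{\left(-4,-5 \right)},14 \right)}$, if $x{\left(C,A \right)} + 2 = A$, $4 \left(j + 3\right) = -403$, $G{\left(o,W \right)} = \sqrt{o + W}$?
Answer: $- \frac{85889}{1108} \approx -77.517$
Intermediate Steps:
$G{\left(o,W \right)} = \sqrt{W + o}$
$j = - \frac{415}{4}$ ($j = -3 + \frac{1}{4} \left(-403\right) = -3 - \frac{403}{4} = - \frac{415}{4} \approx -103.75$)
$x{\left(C,A \right)} = -2 + A$
$j \frac{150 + \left(-32 + 121\right)}{168 + 109} + x{\left(G{\left(-4,-5 \right)},14 \right)} = - \frac{415 \frac{150 + \left(-32 + 121\right)}{168 + 109}}{4} + \left(-2 + 14\right) = - \frac{415 \frac{150 + 89}{277}}{4} + 12 = - \frac{415 \cdot 239 \cdot \frac{1}{277}}{4} + 12 = \left(- \frac{415}{4}\right) \frac{239}{277} + 12 = - \frac{99185}{1108} + 12 = - \frac{85889}{1108}$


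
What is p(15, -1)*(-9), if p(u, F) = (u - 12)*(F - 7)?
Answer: 216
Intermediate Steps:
p(u, F) = (-12 + u)*(-7 + F)
p(15, -1)*(-9) = (84 - 12*(-1) - 7*15 - 1*15)*(-9) = (84 + 12 - 105 - 15)*(-9) = -24*(-9) = 216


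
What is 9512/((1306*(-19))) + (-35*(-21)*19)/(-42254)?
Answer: -374223779/524245378 ≈ -0.71383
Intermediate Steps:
9512/((1306*(-19))) + (-35*(-21)*19)/(-42254) = 9512/(-24814) + (735*19)*(-1/42254) = 9512*(-1/24814) + 13965*(-1/42254) = -4756/12407 - 13965/42254 = -374223779/524245378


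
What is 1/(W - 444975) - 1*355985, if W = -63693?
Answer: -181078177981/508668 ≈ -3.5599e+5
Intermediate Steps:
1/(W - 444975) - 1*355985 = 1/(-63693 - 444975) - 1*355985 = 1/(-508668) - 355985 = -1/508668 - 355985 = -181078177981/508668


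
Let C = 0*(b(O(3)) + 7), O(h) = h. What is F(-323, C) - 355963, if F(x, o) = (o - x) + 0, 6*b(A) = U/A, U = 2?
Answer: -355640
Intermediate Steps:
b(A) = 1/(3*A) (b(A) = (2/A)/6 = 1/(3*A))
C = 0 (C = 0*((⅓)/3 + 7) = 0*((⅓)*(⅓) + 7) = 0*(⅑ + 7) = 0*(64/9) = 0)
F(x, o) = o - x
F(-323, C) - 355963 = (0 - 1*(-323)) - 355963 = (0 + 323) - 355963 = 323 - 355963 = -355640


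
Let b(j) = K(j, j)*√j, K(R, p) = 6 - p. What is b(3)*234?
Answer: 702*√3 ≈ 1215.9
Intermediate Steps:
b(j) = √j*(6 - j) (b(j) = (6 - j)*√j = √j*(6 - j))
b(3)*234 = (√3*(6 - 1*3))*234 = (√3*(6 - 3))*234 = (√3*3)*234 = (3*√3)*234 = 702*√3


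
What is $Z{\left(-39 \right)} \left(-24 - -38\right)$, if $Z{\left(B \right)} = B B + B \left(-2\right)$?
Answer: $22386$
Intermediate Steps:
$Z{\left(B \right)} = B^{2} - 2 B$
$Z{\left(-39 \right)} \left(-24 - -38\right) = - 39 \left(-2 - 39\right) \left(-24 - -38\right) = \left(-39\right) \left(-41\right) \left(-24 + 38\right) = 1599 \cdot 14 = 22386$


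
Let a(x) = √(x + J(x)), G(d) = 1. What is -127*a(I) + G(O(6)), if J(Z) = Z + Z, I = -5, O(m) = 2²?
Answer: 1 - 127*I*√15 ≈ 1.0 - 491.87*I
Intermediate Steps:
O(m) = 4
J(Z) = 2*Z
a(x) = √3*√x (a(x) = √(x + 2*x) = √(3*x) = √3*√x)
-127*a(I) + G(O(6)) = -127*√3*√(-5) + 1 = -127*√3*I*√5 + 1 = -127*I*√15 + 1 = 1 - 127*I*√15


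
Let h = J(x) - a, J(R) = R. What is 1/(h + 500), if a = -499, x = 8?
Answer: 1/1007 ≈ 0.00099305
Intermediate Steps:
h = 507 (h = 8 - 1*(-499) = 8 + 499 = 507)
1/(h + 500) = 1/(507 + 500) = 1/1007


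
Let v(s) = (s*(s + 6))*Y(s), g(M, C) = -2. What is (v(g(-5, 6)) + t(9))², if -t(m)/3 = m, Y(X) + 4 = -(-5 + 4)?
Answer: 9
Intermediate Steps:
Y(X) = -3 (Y(X) = -4 - (-5 + 4) = -4 - 1*(-1) = -4 + 1 = -3)
t(m) = -3*m
v(s) = -3*s*(6 + s) (v(s) = (s*(s + 6))*(-3) = (s*(6 + s))*(-3) = -3*s*(6 + s))
(v(g(-5, 6)) + t(9))² = (-3*(-2)*(6 - 2) - 3*9)² = (-3*(-2)*4 - 27)² = (24 - 27)² = (-3)² = 9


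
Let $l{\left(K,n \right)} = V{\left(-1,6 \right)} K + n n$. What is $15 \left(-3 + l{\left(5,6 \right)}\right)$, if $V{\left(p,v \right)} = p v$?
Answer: $45$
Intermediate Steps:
$l{\left(K,n \right)} = n^{2} - 6 K$ ($l{\left(K,n \right)} = \left(-1\right) 6 K + n n = - 6 K + n^{2} = n^{2} - 6 K$)
$15 \left(-3 + l{\left(5,6 \right)}\right) = 15 \left(-3 + \left(6^{2} - 30\right)\right) = 15 \left(-3 + \left(36 - 30\right)\right) = 15 \left(-3 + 6\right) = 15 \cdot 3 = 45$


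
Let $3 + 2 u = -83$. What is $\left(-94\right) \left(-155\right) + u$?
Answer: $14527$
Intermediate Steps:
$u = -43$ ($u = - \frac{3}{2} + \frac{1}{2} \left(-83\right) = - \frac{3}{2} - \frac{83}{2} = -43$)
$\left(-94\right) \left(-155\right) + u = \left(-94\right) \left(-155\right) - 43 = 14570 - 43 = 14527$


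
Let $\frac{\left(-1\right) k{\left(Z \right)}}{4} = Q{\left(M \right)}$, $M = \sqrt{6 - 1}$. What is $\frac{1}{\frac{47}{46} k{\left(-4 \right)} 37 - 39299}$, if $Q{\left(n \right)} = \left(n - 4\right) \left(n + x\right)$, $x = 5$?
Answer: $- \frac{19589261}{725344331429} + \frac{79994 \sqrt{5}}{725344331429} \approx -2.676 \cdot 10^{-5}$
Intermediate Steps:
$M = \sqrt{5} \approx 2.2361$
$Q{\left(n \right)} = \left(-4 + n\right) \left(5 + n\right)$ ($Q{\left(n \right)} = \left(n - 4\right) \left(n + 5\right) = \left(-4 + n\right) \left(5 + n\right)$)
$k{\left(Z \right)} = 60 - 4 \sqrt{5}$ ($k{\left(Z \right)} = - 4 \left(-20 + \sqrt{5} + \left(\sqrt{5}\right)^{2}\right) = - 4 \left(-20 + \sqrt{5} + 5\right) = - 4 \left(-15 + \sqrt{5}\right) = 60 - 4 \sqrt{5}$)
$\frac{1}{\frac{47}{46} k{\left(-4 \right)} 37 - 39299} = \frac{1}{\frac{47}{46} \left(60 - 4 \sqrt{5}\right) 37 - 39299} = \frac{1}{47 \cdot \frac{1}{46} \left(60 - 4 \sqrt{5}\right) 37 - 39299} = \frac{1}{\frac{47 \left(60 - 4 \sqrt{5}\right)}{46} \cdot 37 - 39299} = \frac{1}{\left(\frac{1410}{23} - \frac{94 \sqrt{5}}{23}\right) 37 - 39299} = \frac{1}{\left(\frac{52170}{23} - \frac{3478 \sqrt{5}}{23}\right) - 39299} = \frac{1}{- \frac{851707}{23} - \frac{3478 \sqrt{5}}{23}}$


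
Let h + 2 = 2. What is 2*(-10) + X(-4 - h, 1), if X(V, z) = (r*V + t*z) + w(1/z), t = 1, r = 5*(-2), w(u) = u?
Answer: 22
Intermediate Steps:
h = 0 (h = -2 + 2 = 0)
r = -10
X(V, z) = z + 1/z - 10*V (X(V, z) = (-10*V + 1*z) + 1/z = (-10*V + z) + 1/z = (z - 10*V) + 1/z = z + 1/z - 10*V)
2*(-10) + X(-4 - h, 1) = 2*(-10) + (1 + 1/1 - 10*(-4 - 1*0)) = -20 + (1 + 1 - 10*(-4 + 0)) = -20 + (1 + 1 - 10*(-4)) = -20 + (1 + 1 + 40) = -20 + 42 = 22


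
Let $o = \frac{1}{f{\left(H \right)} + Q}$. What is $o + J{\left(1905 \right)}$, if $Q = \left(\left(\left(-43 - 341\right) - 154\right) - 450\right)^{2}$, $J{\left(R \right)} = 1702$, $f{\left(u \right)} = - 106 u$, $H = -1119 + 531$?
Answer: $\frac{1767479345}{1038472} \approx 1702.0$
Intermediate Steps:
$H = -588$
$Q = 976144$ ($Q = \left(\left(-384 - 154\right) - 450\right)^{2} = \left(-538 - 450\right)^{2} = \left(-988\right)^{2} = 976144$)
$o = \frac{1}{1038472}$ ($o = \frac{1}{\left(-106\right) \left(-588\right) + 976144} = \frac{1}{62328 + 976144} = \frac{1}{1038472} \approx 9.6295 \cdot 10^{-7}$)
$o + J{\left(1905 \right)} = \frac{1}{1038472} + 1702 = \frac{1767479345}{1038472}$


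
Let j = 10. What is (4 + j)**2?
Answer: 196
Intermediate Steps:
(4 + j)**2 = (4 + 10)**2 = 14**2 = 196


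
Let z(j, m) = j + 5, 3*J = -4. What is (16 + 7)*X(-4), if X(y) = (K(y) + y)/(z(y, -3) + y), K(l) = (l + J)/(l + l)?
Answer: 230/9 ≈ 25.556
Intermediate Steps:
J = -4/3 (J = (⅓)*(-4) = -4/3 ≈ -1.3333)
K(l) = (-4/3 + l)/(2*l) (K(l) = (l - 4/3)/(l + l) = (-4/3 + l)/((2*l)) = (-4/3 + l)*(1/(2*l)) = (-4/3 + l)/(2*l))
z(j, m) = 5 + j
X(y) = (y + (-4 + 3*y)/(6*y))/(5 + 2*y) (X(y) = ((-4 + 3*y)/(6*y) + y)/((5 + y) + y) = (y + (-4 + 3*y)/(6*y))/(5 + 2*y))
(16 + 7)*X(-4) = (16 + 7)*((-⅔ + (-4)² + (½)*(-4))/((-4)*(5 + 2*(-4)))) = 23*(-(-⅔ + 16 - 2)/(4*(5 - 8))) = 23*(-¼*40/3/(-3)) = 23*(-¼*(-⅓)*40/3) = 23*(10/9) = 230/9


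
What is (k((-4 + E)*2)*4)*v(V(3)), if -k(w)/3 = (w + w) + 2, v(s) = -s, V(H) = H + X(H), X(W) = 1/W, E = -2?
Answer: -880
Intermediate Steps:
V(H) = H + 1/H
k(w) = -6 - 6*w (k(w) = -3*((w + w) + 2) = -3*(2*w + 2) = -3*(2 + 2*w) = -6 - 6*w)
(k((-4 + E)*2)*4)*v(V(3)) = ((-6 - 6*(-4 - 2)*2)*4)*(-(3 + 1/3)) = ((-6 - (-36)*2)*4)*(-(3 + ⅓)) = ((-6 - 6*(-12))*4)*(-1*10/3) = ((-6 + 72)*4)*(-10/3) = (66*4)*(-10/3) = 264*(-10/3) = -880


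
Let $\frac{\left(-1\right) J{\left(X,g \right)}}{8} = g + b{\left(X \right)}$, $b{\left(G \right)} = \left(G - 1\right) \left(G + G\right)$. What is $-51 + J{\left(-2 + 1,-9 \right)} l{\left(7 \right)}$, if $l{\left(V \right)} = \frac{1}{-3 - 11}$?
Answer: $- \frac{377}{7} \approx -53.857$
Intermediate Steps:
$b{\left(G \right)} = 2 G \left(-1 + G\right)$ ($b{\left(G \right)} = \left(-1 + G\right) 2 G = 2 G \left(-1 + G\right)$)
$l{\left(V \right)} = - \frac{1}{14}$ ($l{\left(V \right)} = \frac{1}{-14} = - \frac{1}{14}$)
$J{\left(X,g \right)} = - 8 g - 16 X \left(-1 + X\right)$ ($J{\left(X,g \right)} = - 8 \left(g + 2 X \left(-1 + X\right)\right) = - 8 g - 16 X \left(-1 + X\right)$)
$-51 + J{\left(-2 + 1,-9 \right)} l{\left(7 \right)} = -51 + \left(\left(-8\right) \left(-9\right) - 16 \left(-2 + 1\right) \left(-1 + \left(-2 + 1\right)\right)\right) \left(- \frac{1}{14}\right) = -51 + \left(72 - - 16 \left(-1 - 1\right)\right) \left(- \frac{1}{14}\right) = -51 + \left(72 - \left(-16\right) \left(-2\right)\right) \left(- \frac{1}{14}\right) = -51 + \left(72 - 32\right) \left(- \frac{1}{14}\right) = -51 + 40 \left(- \frac{1}{14}\right) = -51 - \frac{20}{7} = - \frac{377}{7}$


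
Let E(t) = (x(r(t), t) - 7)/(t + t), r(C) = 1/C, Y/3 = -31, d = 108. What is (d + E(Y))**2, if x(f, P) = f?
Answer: 873136998724/74805201 ≈ 11672.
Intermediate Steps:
Y = -93 (Y = 3*(-31) = -93)
E(t) = (-7 + 1/t)/(2*t) (E(t) = (1/t - 7)/(t + t) = (-7 + 1/t)/((2*t)) = (-7 + 1/t)*(1/(2*t)) = (-7 + 1/t)/(2*t))
(d + E(Y))**2 = (108 + (1/2)*(1 - 7*(-93))/(-93)**2)**2 = (108 + (1/2)*(1/8649)*(1 + 651))**2 = (108 + (1/2)*(1/8649)*652)**2 = (108 + 326/8649)**2 = (934418/8649)**2 = 873136998724/74805201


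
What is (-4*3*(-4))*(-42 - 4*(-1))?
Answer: -1824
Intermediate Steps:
(-4*3*(-4))*(-42 - 4*(-1)) = (-12*(-4))*(-42 + 4) = 48*(-38) = -1824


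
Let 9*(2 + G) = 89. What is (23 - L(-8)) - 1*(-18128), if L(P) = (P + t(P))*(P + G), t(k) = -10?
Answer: 18149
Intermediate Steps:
G = 71/9 (G = -2 + (1/9)*89 = -2 + 89/9 = 71/9 ≈ 7.8889)
L(P) = (-10 + P)*(71/9 + P) (L(P) = (P - 10)*(P + 71/9) = (-10 + P)*(71/9 + P))
(23 - L(-8)) - 1*(-18128) = (23 - (-710/9 + (-8)**2 - 19/9*(-8))) - 1*(-18128) = (23 - (-710/9 + 64 + 152/9)) + 18128 = (23 - 1*2) + 18128 = (23 - 2) + 18128 = 21 + 18128 = 18149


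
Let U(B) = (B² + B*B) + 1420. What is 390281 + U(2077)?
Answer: 9019559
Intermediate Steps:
U(B) = 1420 + 2*B² (U(B) = (B² + B²) + 1420 = 2*B² + 1420 = 1420 + 2*B²)
390281 + U(2077) = 390281 + (1420 + 2*2077²) = 390281 + (1420 + 2*4313929) = 390281 + (1420 + 8627858) = 390281 + 8629278 = 9019559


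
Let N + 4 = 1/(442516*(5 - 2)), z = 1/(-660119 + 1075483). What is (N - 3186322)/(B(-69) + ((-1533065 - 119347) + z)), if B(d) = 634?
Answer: 19097717547244049/9900176471181279 ≈ 1.9290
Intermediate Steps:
z = 1/415364 ≈ 2.4075e-6
N = -5310191/1327548 (N = -4 + 1/(442516*(5 - 2)) = -4 + 1/(442516*3) = -4 + 1/1327548 = -5310191/1327548 ≈ -4.0000)
(N - 3186322)/(B(-69) + ((-1533065 - 119347) + z)) = (-5310191/1327548 - 3186322)/(634 + ((-1533065 - 119347) + 1/415364)) = -4230000708647/(1327548*(634 + (-1652412 + 1/415364))) = -4230000708647/(1327548*(634 - 686352457967/415364)) = -4230000708647/(1327548*(-686089117191/415364)) = -4230000708647/1327548*(-415364/686089117191) = 19097717547244049/9900176471181279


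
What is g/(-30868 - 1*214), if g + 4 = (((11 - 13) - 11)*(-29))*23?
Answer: -8667/31082 ≈ -0.27884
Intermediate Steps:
g = 8667 (g = -4 + (((11 - 13) - 11)*(-29))*23 = -4 + ((-2 - 11)*(-29))*23 = -4 - 13*(-29)*23 = -4 + 377*23 = -4 + 8671 = 8667)
g/(-30868 - 1*214) = 8667/(-30868 - 1*214) = 8667/(-30868 - 214) = 8667/(-31082) = 8667*(-1/31082) = -8667/31082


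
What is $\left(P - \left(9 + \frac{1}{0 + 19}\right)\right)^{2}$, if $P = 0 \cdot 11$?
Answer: $\frac{29584}{361} \approx 81.95$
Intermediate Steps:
$P = 0$
$\left(P - \left(9 + \frac{1}{0 + 19}\right)\right)^{2} = \left(0 - \left(9 + \frac{1}{0 + 19}\right)\right)^{2} = \left(0 - \frac{172}{19}\right)^{2} = \left(- \frac{172}{19}\right)^{2} = \frac{29584}{361}$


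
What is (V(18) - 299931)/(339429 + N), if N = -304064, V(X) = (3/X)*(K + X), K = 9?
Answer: -599853/70730 ≈ -8.4809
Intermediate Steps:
V(X) = 3*(9 + X)/X (V(X) = (3/X)*(9 + X) = 3*(9 + X)/X)
(V(18) - 299931)/(339429 + N) = ((3 + 27/18) - 299931)/(339429 - 304064) = ((3 + 27*(1/18)) - 299931)/35365 = ((3 + 3/2) - 299931)*(1/35365) = (9/2 - 299931)*(1/35365) = -599853/2*1/35365 = -599853/70730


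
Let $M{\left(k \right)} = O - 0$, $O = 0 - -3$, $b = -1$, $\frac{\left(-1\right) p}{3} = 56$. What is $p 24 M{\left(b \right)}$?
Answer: $-12096$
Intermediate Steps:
$p = -168$ ($p = \left(-3\right) 56 = -168$)
$O = 3$ ($O = 0 + 3 = 3$)
$M{\left(k \right)} = 3$ ($M{\left(k \right)} = 3 - 0 = 3 + 0 = 3$)
$p 24 M{\left(b \right)} = \left(-168\right) 24 \cdot 3 = \left(-4032\right) 3 = -12096$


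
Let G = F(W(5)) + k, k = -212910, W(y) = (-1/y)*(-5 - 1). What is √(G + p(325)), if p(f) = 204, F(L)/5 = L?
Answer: 10*I*√2127 ≈ 461.19*I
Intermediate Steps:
W(y) = 6/y (W(y) = -1/y*(-6) = 6/y)
F(L) = 5*L
G = -212904 (G = 5*(6/5) - 212910 = 6 - 212910 = -212904)
√(G + p(325)) = √(-212904 + 204) = √(-212700) = 10*I*√2127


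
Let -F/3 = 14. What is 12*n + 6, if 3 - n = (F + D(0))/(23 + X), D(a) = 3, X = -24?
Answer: -426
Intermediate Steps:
F = -42 (F = -3*14 = -42)
n = -36 (n = 3 - (-42 + 3)/(23 - 24) = 3 - (-39)/(-1) = 3 - (-39)*(-1) = 3 - 1*39 = 3 - 39 = -36)
12*n + 6 = 12*(-36) + 6 = -432 + 6 = -426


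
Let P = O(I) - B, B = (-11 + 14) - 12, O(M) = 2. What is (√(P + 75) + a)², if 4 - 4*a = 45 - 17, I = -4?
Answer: (6 - √86)² ≈ 10.717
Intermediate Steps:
a = -6 (a = 1 - (45 - 17)/4 = 1 - ¼*28 = 1 - 7 = -6)
B = -9 (B = 3 - 12 = -9)
P = 11 (P = 2 - 1*(-9) = 2 + 9 = 11)
(√(P + 75) + a)² = (√(11 + 75) - 6)² = (√86 - 6)² = (-6 + √86)²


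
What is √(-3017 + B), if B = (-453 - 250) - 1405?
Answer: 5*I*√205 ≈ 71.589*I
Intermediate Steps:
B = -2108 (B = -703 - 1405 = -2108)
√(-3017 + B) = √(-3017 - 2108) = √(-5125) = 5*I*√205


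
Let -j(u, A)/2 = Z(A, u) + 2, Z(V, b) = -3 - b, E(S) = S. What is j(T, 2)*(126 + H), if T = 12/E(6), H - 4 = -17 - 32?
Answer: 486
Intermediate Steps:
H = -45 (H = 4 + (-17 - 32) = 4 - 49 = -45)
T = 2 (T = 12/6 = 12*(1/6) = 2)
j(u, A) = 2 + 2*u (j(u, A) = -2*((-3 - u) + 2) = -2*(-1 - u) = 2 + 2*u)
j(T, 2)*(126 + H) = (2 + 2*2)*(126 - 45) = (2 + 4)*81 = 6*81 = 486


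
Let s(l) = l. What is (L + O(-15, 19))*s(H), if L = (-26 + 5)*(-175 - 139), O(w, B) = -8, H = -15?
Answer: -98790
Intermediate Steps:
L = 6594 (L = -21*(-314) = 6594)
(L + O(-15, 19))*s(H) = (6594 - 8)*(-15) = 6586*(-15) = -98790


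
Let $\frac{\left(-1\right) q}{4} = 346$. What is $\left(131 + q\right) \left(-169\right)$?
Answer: $211757$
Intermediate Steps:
$q = -1384$ ($q = \left(-4\right) 346 = -1384$)
$\left(131 + q\right) \left(-169\right) = \left(131 - 1384\right) \left(-169\right) = \left(-1253\right) \left(-169\right) = 211757$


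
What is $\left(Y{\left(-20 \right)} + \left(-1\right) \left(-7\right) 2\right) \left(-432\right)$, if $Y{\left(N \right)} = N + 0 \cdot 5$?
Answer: $2592$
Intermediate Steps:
$Y{\left(N \right)} = N$ ($Y{\left(N \right)} = N + 0 = N$)
$\left(Y{\left(-20 \right)} + \left(-1\right) \left(-7\right) 2\right) \left(-432\right) = \left(-20 + \left(-1\right) \left(-7\right) 2\right) \left(-432\right) = \left(-20 + 7 \cdot 2\right) \left(-432\right) = \left(-20 + 14\right) \left(-432\right) = \left(-6\right) \left(-432\right) = 2592$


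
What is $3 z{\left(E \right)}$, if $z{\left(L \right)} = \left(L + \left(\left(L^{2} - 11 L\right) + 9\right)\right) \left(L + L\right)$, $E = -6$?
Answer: $-3780$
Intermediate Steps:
$z{\left(L \right)} = 2 L \left(9 + L^{2} - 10 L\right)$ ($z{\left(L \right)} = \left(L + \left(9 + L^{2} - 11 L\right)\right) 2 L = \left(9 + L^{2} - 10 L\right) 2 L = 2 L \left(9 + L^{2} - 10 L\right)$)
$3 z{\left(E \right)} = 3 \cdot 2 \left(-6\right) \left(9 + \left(-6\right)^{2} - -60\right) = 3 \cdot 2 \left(-6\right) \left(9 + 36 + 60\right) = 3 \cdot 2 \left(-6\right) 105 = 3 \left(-1260\right) = -3780$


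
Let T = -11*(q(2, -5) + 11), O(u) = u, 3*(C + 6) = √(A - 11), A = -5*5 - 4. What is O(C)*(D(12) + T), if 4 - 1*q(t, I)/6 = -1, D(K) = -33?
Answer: 2904 - 968*I*√10/3 ≈ 2904.0 - 1020.4*I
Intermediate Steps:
A = -29 (A = -25 - 4 = -29)
q(t, I) = 30 (q(t, I) = 24 - 6*(-1) = 24 + 6 = 30)
C = -6 + 2*I*√10/3 (C = -6 + √(-29 - 11)/3 = -6 + √(-40)/3 = -6 + (2*I*√10)/3 = -6 + 2*I*√10/3 ≈ -6.0 + 2.1082*I)
T = -451 (T = -11*(30 + 11) = -11*41 = -451)
O(C)*(D(12) + T) = (-6 + 2*I*√10/3)*(-33 - 451) = (-6 + 2*I*√10/3)*(-484) = 2904 - 968*I*√10/3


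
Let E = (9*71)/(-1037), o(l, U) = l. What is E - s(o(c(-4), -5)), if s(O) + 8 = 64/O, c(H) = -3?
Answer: 89339/3111 ≈ 28.717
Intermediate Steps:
s(O) = -8 + 64/O
E = -639/1037 (E = 639*(-1/1037) = -639/1037 ≈ -0.61620)
E - s(o(c(-4), -5)) = -639/1037 - (-8 + 64/(-3)) = -639/1037 - (-8 + 64*(-⅓)) = -639/1037 - (-8 - 64/3) = -639/1037 - 1*(-88/3) = -639/1037 + 88/3 = 89339/3111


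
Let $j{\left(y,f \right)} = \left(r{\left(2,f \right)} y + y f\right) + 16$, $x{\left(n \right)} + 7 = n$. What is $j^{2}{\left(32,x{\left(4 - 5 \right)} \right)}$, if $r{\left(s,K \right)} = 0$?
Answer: $57600$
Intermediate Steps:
$x{\left(n \right)} = -7 + n$
$j{\left(y,f \right)} = 16 + f y$ ($j{\left(y,f \right)} = \left(0 y + y f\right) + 16 = \left(0 + f y\right) + 16 = f y + 16 = 16 + f y$)
$j^{2}{\left(32,x{\left(4 - 5 \right)} \right)} = \left(16 + \left(-7 + \left(4 - 5\right)\right) 32\right)^{2} = \left(16 + \left(-7 - 1\right) 32\right)^{2} = \left(16 - 256\right)^{2} = \left(-240\right)^{2} = 57600$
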